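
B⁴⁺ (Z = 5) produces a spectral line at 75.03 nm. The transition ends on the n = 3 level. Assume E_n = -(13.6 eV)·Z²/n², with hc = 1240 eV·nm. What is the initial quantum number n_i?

The photon energy is ΔE = hc/λ = 1240 / 75.03 = 16.53 eV.
With Z = 5, ΔE = 340.0 × (1/n_f² − 1/n_i²), so 1/n_f² − 1/n_i² = 0.04861.
With n_f = 3: 1/n_i² = 1/9 − 0.04861 = 0.06250, so n_i ≈ 4.00.

n_i = 4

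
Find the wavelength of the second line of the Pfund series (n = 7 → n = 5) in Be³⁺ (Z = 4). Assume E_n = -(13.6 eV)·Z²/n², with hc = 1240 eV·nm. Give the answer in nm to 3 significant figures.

291 nm

The Pfund series terminates on n_f = 5; the second line has n_i = 5+2 = 7.
ΔE = 217.6 × (1/5² − 1/7²) = 4.263 eV.
λ = 1240 / 4.263 = 291 nm.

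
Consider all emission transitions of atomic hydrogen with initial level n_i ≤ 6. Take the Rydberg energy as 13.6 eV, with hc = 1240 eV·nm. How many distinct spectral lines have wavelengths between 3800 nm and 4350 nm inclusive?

1

Enumerate all n_i → n_f pairs with 1 ≤ n_f < n_i ≤ 6 and compute λ = 1240 / [13.6·1·(1/n_f² − 1/n_i²)].
Lines falling in [3800, 4350] nm: 5→4 (4052 nm).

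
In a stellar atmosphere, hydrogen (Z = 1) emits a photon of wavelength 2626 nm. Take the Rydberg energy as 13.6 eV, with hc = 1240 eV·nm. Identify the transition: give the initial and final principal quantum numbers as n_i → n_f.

n_i = 6, n_f = 4

The photon energy is ΔE = hc/λ = 1240 / 2626 = 0.4722 eV.
With Z = 1, ΔE = 13.60 × (1/n_f² − 1/n_i²), so 1/n_f² − 1/n_i² = 0.03472.
Trying n_f = 4 gives 1/n_i² = 0.02778, i.e. n_i ≈ 6; this pair matches.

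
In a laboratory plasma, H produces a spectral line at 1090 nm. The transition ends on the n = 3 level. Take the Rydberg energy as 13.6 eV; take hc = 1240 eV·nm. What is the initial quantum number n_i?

n_i = 6

The photon energy is ΔE = hc/λ = 1240 / 1090 = 1.138 eV.
With Z = 1, ΔE = 13.60 × (1/n_f² − 1/n_i²), so 1/n_f² − 1/n_i² = 0.08365.
With n_f = 3: 1/n_i² = 1/9 − 0.08365 = 0.02746, so n_i ≈ 6.03.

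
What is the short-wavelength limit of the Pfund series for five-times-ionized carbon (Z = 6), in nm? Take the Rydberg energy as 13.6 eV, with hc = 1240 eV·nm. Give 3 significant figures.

The Pfund series has lower level n_f = 5; the series limit corresponds to n_i → ∞.
ΔE_max = 13.6 × 36 / 5² = 19.58 eV.
λ_min = 1240 / 19.58 = 63.3 nm.

63.3 nm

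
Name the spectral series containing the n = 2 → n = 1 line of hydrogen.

The series is set by the lower level: n_f = 1 is the Lyman series.

Lyman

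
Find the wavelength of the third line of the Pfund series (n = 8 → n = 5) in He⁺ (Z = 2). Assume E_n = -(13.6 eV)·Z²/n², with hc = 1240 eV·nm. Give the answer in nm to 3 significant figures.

The Pfund series terminates on n_f = 5; the third line has n_i = 5+3 = 8.
ΔE = 54.40 × (1/5² − 1/8²) = 1.326 eV.
λ = 1240 / 1.326 = 935 nm.

935 nm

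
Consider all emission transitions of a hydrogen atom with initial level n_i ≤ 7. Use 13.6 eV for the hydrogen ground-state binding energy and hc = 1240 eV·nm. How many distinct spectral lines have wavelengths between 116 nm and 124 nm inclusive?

Enumerate all n_i → n_f pairs with 1 ≤ n_f < n_i ≤ 7 and compute λ = 1240 / [13.6·1·(1/n_f² − 1/n_i²)].
Lines falling in [116, 124] nm: 2→1 (121.6 nm).

1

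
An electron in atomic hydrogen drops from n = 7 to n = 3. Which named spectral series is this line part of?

The series is set by the lower level: n_f = 3 is the Paschen series.

Paschen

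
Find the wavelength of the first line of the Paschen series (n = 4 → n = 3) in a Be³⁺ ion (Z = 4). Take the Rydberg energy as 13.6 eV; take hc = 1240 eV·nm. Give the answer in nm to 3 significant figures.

The Paschen series terminates on n_f = 3; the first line has n_i = 3+1 = 4.
ΔE = 217.6 × (1/3² − 1/4²) = 10.58 eV.
λ = 1240 / 10.58 = 117 nm.

117 nm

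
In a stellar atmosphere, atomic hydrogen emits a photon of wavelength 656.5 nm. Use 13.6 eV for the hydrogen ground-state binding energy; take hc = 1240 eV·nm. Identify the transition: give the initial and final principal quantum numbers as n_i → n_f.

The photon energy is ΔE = hc/λ = 1240 / 656.5 = 1.889 eV.
With Z = 1, ΔE = 13.60 × (1/n_f² − 1/n_i²), so 1/n_f² − 1/n_i² = 0.1389.
Trying n_f = 2 gives 1/n_i² = 0.1111, i.e. n_i ≈ 3; this pair matches.

n_i = 3, n_f = 2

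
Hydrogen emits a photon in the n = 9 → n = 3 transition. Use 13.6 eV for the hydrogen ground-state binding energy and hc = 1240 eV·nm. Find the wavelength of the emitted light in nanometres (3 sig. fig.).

923 nm

ΔE = 13.60 × (1/3² − 1/9²) = 13.60 × 0.09877 = 1.343 eV.
λ = hc/ΔE = 1240 / 1.343 = 923 nm.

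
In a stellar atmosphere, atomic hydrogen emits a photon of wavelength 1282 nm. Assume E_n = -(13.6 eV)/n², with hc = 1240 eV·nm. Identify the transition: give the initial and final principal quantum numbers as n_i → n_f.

n_i = 5, n_f = 3

The photon energy is ΔE = hc/λ = 1240 / 1282 = 0.9672 eV.
With Z = 1, ΔE = 13.60 × (1/n_f² − 1/n_i²), so 1/n_f² − 1/n_i² = 0.07112.
Trying n_f = 3 gives 1/n_i² = 0.03999, i.e. n_i ≈ 5; this pair matches.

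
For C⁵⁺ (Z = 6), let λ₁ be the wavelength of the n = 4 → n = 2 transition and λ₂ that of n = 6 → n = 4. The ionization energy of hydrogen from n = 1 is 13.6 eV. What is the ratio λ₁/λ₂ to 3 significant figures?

0.185

λ ∝ 1/ΔE ∝ 1/(1/n_f² − 1/n_i²), and the Z² and hc factors cancel in the ratio.
λ₁/λ₂ = (1/4² − 1/6²)/(1/2² − 1/4²) = 0.03472/0.1875 = 0.185.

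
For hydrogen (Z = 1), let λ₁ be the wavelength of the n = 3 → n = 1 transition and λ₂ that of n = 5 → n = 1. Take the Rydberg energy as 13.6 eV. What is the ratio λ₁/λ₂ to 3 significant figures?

1.08

λ ∝ 1/ΔE ∝ 1/(1/n_f² − 1/n_i²), and the Z² and hc factors cancel in the ratio.
λ₁/λ₂ = (1/1² − 1/5²)/(1/1² − 1/3²) = 0.9600/0.8889 = 1.08.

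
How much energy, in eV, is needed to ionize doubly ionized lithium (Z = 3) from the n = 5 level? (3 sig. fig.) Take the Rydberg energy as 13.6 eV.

E_n = −13.6 Z²/n² = −122.4/n² eV for Z = 3.
E_5 = −122.4/25 = −4.90 eV, so ionization (to E = 0) requires 4.90 eV.

4.90 eV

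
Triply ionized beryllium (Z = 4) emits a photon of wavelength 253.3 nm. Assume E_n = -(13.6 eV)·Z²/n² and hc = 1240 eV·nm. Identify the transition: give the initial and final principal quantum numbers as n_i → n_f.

n_i = 5, n_f = 4

The photon energy is ΔE = hc/λ = 1240 / 253.3 = 4.895 eV.
With Z = 4, ΔE = 217.6 × (1/n_f² − 1/n_i²), so 1/n_f² − 1/n_i² = 0.02250.
Trying n_f = 4 gives 1/n_i² = 0.04000, i.e. n_i ≈ 5; this pair matches.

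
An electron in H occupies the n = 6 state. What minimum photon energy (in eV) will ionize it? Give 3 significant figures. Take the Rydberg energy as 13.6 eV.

0.378 eV

E_6 = −13.60/36 = −0.378 eV, so ionization (to E = 0) requires 0.378 eV.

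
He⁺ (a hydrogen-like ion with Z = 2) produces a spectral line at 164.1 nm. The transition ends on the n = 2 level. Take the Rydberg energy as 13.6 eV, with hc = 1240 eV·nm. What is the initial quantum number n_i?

n_i = 3

The photon energy is ΔE = hc/λ = 1240 / 164.1 = 7.556 eV.
With Z = 2, ΔE = 54.40 × (1/n_f² − 1/n_i²), so 1/n_f² − 1/n_i² = 0.1389.
With n_f = 2: 1/n_i² = 1/4 − 0.1389 = 0.1111, so n_i ≈ 3.00.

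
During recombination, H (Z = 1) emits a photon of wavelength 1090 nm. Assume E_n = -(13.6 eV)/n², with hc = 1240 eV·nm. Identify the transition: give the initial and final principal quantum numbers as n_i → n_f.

The photon energy is ΔE = hc/λ = 1240 / 1090 = 1.138 eV.
With Z = 1, ΔE = 13.60 × (1/n_f² − 1/n_i²), so 1/n_f² − 1/n_i² = 0.08365.
Trying n_f = 3 gives 1/n_i² = 0.02746, i.e. n_i ≈ 6; this pair matches.

n_i = 6, n_f = 3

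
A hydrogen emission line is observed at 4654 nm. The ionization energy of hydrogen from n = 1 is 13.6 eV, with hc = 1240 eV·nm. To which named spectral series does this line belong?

ΔE = 1240/4654 = 0.2664 eV.
This matches 13.6 × (1/5² − 1/7²), so n_f = 5: the Pfund series.

Pfund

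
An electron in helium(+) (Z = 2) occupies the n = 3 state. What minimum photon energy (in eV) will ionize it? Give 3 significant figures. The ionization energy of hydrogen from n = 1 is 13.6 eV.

E_n = −13.6 Z²/n² = −54.40/n² eV for Z = 2.
E_3 = −54.40/9 = −6.04 eV, so ionization (to E = 0) requires 6.04 eV.

6.04 eV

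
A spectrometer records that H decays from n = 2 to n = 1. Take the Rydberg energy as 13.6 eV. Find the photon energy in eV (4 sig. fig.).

10.20 eV

E_2 = −13.60/4 = −3.400 eV and E_1 = −13.60/1 = −13.60 eV.
The photon energy is |E_2 − E_1| = 10.20 eV.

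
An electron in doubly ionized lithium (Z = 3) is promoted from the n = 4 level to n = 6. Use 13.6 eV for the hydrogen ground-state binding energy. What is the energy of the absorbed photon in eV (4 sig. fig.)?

4.250 eV

The Bohr energies scale as Z², so for Z = 3: E_n = −122.4/n² eV.
E_6 = −122.4/36 = −3.400 eV and E_4 = −122.4/16 = −7.650 eV.
The photon energy is |E_6 − E_4| = 4.250 eV.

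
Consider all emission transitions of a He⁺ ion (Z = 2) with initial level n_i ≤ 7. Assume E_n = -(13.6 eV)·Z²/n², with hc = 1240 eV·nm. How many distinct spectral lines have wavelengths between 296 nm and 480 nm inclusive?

Enumerate all n_i → n_f pairs with 1 ≤ n_f < n_i ≤ 7 and compute λ = 1240 / [13.6·4·(1/n_f² − 1/n_i²)].
Lines falling in [296, 480] nm: 5→3 (320.5 nm), 4→3 (468.9 nm).

2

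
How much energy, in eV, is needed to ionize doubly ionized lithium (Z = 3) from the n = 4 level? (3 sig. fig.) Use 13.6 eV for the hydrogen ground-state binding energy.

7.65 eV

E_n = −13.6 Z²/n² = −122.4/n² eV for Z = 3.
E_4 = −122.4/16 = −7.65 eV, so ionization (to E = 0) requires 7.65 eV.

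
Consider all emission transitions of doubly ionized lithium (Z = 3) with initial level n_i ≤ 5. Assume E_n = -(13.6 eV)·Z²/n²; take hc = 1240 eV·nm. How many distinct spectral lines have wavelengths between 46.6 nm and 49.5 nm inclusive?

1

Enumerate all n_i → n_f pairs with 1 ≤ n_f < n_i ≤ 5 and compute λ = 1240 / [13.6·9·(1/n_f² − 1/n_i²)].
Lines falling in [46.6, 49.5] nm: 5→2 (48.24 nm).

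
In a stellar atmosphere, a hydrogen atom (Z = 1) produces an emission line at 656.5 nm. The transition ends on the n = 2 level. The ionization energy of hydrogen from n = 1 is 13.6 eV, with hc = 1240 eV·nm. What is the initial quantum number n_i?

The photon energy is ΔE = hc/λ = 1240 / 656.5 = 1.889 eV.
With Z = 1, ΔE = 13.60 × (1/n_f² − 1/n_i²), so 1/n_f² − 1/n_i² = 0.1389.
With n_f = 2: 1/n_i² = 1/4 − 0.1389 = 0.1111, so n_i ≈ 3.00.

n_i = 3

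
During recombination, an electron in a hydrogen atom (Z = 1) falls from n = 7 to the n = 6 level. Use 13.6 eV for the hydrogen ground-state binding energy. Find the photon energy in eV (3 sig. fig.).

0.100 eV

E_7 = −13.60/49 = −0.2776 eV and E_6 = −13.60/36 = −0.3778 eV.
The photon energy is |E_7 − E_6| = 0.100 eV.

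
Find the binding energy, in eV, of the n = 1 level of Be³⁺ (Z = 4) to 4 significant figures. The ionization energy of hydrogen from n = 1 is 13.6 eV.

217.6 eV

E_n = −13.6 Z²/n² = −217.6/n² eV for Z = 4.
E_1 = −217.6/1 = −217.6 eV, so ionization (to E = 0) requires 217.6 eV.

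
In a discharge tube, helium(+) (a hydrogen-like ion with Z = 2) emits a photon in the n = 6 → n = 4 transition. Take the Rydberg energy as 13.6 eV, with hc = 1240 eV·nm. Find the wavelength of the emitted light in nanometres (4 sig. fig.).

656.5 nm

For Z = 2 the level energies scale as Z², so the effective Rydberg energy is 13.6 × 4 = 54.40 eV.
ΔE = 54.40 × (1/4² − 1/6²) = 54.40 × 0.03472 = 1.889 eV.
λ = hc/ΔE = 1240 / 1.889 = 656.5 nm.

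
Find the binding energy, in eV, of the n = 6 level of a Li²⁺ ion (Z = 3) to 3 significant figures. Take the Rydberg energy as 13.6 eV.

3.40 eV

E_n = −13.6 Z²/n² = −122.4/n² eV for Z = 3.
E_6 = −122.4/36 = −3.40 eV, so ionization (to E = 0) requires 3.40 eV.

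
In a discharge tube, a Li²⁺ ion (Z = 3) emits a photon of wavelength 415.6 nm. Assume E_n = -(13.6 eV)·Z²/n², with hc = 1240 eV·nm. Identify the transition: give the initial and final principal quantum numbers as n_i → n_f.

n_i = 8, n_f = 5

The photon energy is ΔE = hc/λ = 1240 / 415.6 = 2.984 eV.
With Z = 3, ΔE = 122.4 × (1/n_f² − 1/n_i²), so 1/n_f² − 1/n_i² = 0.02438.
Trying n_f = 5 gives 1/n_i² = 0.01562, i.e. n_i ≈ 8; this pair matches.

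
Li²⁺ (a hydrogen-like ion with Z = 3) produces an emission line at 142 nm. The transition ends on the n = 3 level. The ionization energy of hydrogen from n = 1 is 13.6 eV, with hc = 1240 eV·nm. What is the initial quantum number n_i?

The photon energy is ΔE = hc/λ = 1240 / 142 = 8.732 eV.
With Z = 3, ΔE = 122.4 × (1/n_f² − 1/n_i²), so 1/n_f² − 1/n_i² = 0.07134.
With n_f = 3: 1/n_i² = 1/9 − 0.07134 = 0.03977, so n_i ≈ 5.01.

n_i = 5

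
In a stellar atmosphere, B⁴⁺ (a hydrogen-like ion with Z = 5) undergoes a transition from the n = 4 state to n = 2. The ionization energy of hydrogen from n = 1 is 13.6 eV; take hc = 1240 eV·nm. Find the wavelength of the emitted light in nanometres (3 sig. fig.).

19.5 nm

For Z = 5 the level energies scale as Z², so the effective Rydberg energy is 13.6 × 25 = 340.0 eV.
ΔE = 340.0 × (1/2² − 1/4²) = 340.0 × 0.1875 = 63.75 eV.
λ = hc/ΔE = 1240 / 63.75 = 19.5 nm.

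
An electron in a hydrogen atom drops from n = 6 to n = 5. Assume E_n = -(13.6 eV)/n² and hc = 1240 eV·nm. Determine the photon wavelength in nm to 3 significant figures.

ΔE = 13.60 × (1/5² − 1/6²) = 13.60 × 0.01222 = 0.1662 eV.
λ = hc/ΔE = 1240 / 0.1662 = 7460 nm.

7460 nm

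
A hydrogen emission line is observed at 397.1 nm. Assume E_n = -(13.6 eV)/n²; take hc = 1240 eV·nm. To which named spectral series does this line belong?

ΔE = 1240/397.1 = 3.123 eV.
This matches 13.6 × (1/2² − 1/7²), so n_f = 2: the Balmer series.

Balmer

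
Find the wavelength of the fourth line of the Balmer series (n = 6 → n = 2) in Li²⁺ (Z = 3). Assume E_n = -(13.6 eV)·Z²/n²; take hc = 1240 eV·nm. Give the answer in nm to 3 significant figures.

The Balmer series terminates on n_f = 2; the fourth line has n_i = 2+4 = 6.
ΔE = 122.4 × (1/2² − 1/6²) = 27.20 eV.
λ = 1240 / 27.20 = 45.6 nm.

45.6 nm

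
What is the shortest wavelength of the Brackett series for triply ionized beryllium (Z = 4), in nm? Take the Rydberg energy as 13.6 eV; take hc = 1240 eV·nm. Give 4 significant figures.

91.18 nm

The Brackett series has lower level n_f = 4; the series limit corresponds to n_i → ∞.
ΔE_max = 13.6 × 16 / 4² = 13.60 eV.
λ_min = 1240 / 13.60 = 91.18 nm.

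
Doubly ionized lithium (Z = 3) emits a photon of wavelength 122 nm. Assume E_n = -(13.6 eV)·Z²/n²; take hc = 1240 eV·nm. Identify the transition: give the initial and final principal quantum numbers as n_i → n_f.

n_i = 6, n_f = 3

The photon energy is ΔE = hc/λ = 1240 / 122 = 10.16 eV.
With Z = 3, ΔE = 122.4 × (1/n_f² − 1/n_i²), so 1/n_f² − 1/n_i² = 0.08304.
Trying n_f = 3 gives 1/n_i² = 0.02807, i.e. n_i ≈ 6; this pair matches.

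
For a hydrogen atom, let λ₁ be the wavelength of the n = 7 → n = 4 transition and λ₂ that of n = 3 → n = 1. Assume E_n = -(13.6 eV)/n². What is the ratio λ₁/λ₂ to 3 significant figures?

21.1

λ ∝ 1/ΔE ∝ 1/(1/n_f² − 1/n_i²), and the Z² and hc factors cancel in the ratio.
λ₁/λ₂ = (1/1² − 1/3²)/(1/4² − 1/7²) = 0.8889/0.04209 = 21.1.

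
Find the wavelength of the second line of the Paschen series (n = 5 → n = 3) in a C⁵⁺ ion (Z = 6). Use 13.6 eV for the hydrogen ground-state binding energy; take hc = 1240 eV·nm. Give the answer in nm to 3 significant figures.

35.6 nm

The Paschen series terminates on n_f = 3; the second line has n_i = 3+2 = 5.
ΔE = 489.6 × (1/3² − 1/5²) = 34.82 eV.
λ = 1240 / 34.82 = 35.6 nm.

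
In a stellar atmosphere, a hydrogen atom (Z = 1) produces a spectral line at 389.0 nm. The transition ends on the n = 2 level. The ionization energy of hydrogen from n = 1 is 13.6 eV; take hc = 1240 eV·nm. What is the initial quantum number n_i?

n_i = 8

The photon energy is ΔE = hc/λ = 1240 / 389.0 = 3.188 eV.
With Z = 1, ΔE = 13.60 × (1/n_f² − 1/n_i²), so 1/n_f² − 1/n_i² = 0.2344.
With n_f = 2: 1/n_i² = 1/4 − 0.2344 = 0.01561, so n_i ≈ 8.00.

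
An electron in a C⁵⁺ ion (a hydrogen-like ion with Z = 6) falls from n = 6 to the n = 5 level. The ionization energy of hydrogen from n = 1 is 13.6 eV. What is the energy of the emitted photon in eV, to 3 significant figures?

The Bohr energies scale as Z², so for Z = 6: E_n = −489.6/n² eV.
E_6 = −489.6/36 = −13.60 eV and E_5 = −489.6/25 = −19.58 eV.
The photon energy is |E_6 − E_5| = 5.98 eV.

5.98 eV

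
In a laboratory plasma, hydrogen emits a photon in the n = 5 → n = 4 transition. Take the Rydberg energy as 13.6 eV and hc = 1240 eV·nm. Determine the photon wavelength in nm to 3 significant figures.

4050 nm

ΔE = 13.60 × (1/4² − 1/5²) = 13.60 × 0.02250 = 0.3060 eV.
λ = hc/ΔE = 1240 / 0.3060 = 4050 nm.
This line belongs to the Brackett series.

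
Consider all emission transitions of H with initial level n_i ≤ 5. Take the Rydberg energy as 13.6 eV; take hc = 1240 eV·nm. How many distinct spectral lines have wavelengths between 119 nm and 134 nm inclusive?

Enumerate all n_i → n_f pairs with 1 ≤ n_f < n_i ≤ 5 and compute λ = 1240 / [13.6·1·(1/n_f² − 1/n_i²)].
Lines falling in [119, 134] nm: 2→1 (121.6 nm).

1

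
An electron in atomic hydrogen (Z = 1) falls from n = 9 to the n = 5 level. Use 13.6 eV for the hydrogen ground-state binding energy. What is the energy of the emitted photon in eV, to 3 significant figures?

0.376 eV

E_9 = −13.60/81 = −0.1679 eV and E_5 = −13.60/25 = −0.5440 eV.
The photon energy is |E_9 − E_5| = 0.376 eV.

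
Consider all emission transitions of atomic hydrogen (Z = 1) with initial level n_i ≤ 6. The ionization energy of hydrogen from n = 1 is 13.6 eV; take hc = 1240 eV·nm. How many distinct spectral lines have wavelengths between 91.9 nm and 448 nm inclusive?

Enumerate all n_i → n_f pairs with 1 ≤ n_f < n_i ≤ 6 and compute λ = 1240 / [13.6·1·(1/n_f² − 1/n_i²)].
Lines falling in [91.9, 448] nm: 6→1 (93.78 nm), 5→1 (94.98 nm), 4→1 (97.25 nm), 3→1 (102.6 nm), 2→1 (121.6 nm), 6→2 (410.3 nm), 5→2 (434.2 nm).

7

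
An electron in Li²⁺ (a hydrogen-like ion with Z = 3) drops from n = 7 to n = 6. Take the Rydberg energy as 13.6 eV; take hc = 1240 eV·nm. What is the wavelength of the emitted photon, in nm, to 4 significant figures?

For Z = 3 the level energies scale as Z², so the effective Rydberg energy is 13.6 × 9 = 122.4 eV.
ΔE = 122.4 × (1/6² − 1/7²) = 122.4 × 0.007370 = 0.9020 eV.
λ = hc/ΔE = 1240 / 0.9020 = 1375 nm.

1375 nm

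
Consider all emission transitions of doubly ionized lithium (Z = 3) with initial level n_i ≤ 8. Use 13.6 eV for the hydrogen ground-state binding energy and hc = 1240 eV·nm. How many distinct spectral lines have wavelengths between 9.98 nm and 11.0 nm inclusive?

Enumerate all n_i → n_f pairs with 1 ≤ n_f < n_i ≤ 8 and compute λ = 1240 / [13.6·9·(1/n_f² − 1/n_i²)].
Lines falling in [9.98, 11.0] nm: 8→1 (10.29 nm), 7→1 (10.34 nm), 6→1 (10.42 nm), 5→1 (10.55 nm), 4→1 (10.81 nm).

5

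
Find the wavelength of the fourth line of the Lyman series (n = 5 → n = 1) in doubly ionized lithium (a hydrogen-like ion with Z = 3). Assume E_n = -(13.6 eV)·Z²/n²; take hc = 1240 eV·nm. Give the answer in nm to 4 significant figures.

The Lyman series terminates on n_f = 1; the fourth line has n_i = 1+4 = 5.
ΔE = 122.4 × (1/1² − 1/5²) = 117.5 eV.
λ = 1240 / 117.5 = 10.55 nm.

10.55 nm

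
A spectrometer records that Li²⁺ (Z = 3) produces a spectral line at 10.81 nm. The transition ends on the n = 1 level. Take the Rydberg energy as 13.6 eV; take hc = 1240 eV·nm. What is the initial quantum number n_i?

The photon energy is ΔE = hc/λ = 1240 / 10.81 = 114.7 eV.
With Z = 3, ΔE = 122.4 × (1/n_f² − 1/n_i²), so 1/n_f² − 1/n_i² = 0.9372.
With n_f = 1: 1/n_i² = 1/1 − 0.9372 = 0.06284, so n_i ≈ 3.99.

n_i = 4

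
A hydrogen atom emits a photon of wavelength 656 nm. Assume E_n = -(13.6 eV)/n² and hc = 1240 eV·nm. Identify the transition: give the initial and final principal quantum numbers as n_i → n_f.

n_i = 3, n_f = 2

The photon energy is ΔE = hc/λ = 1240 / 656 = 1.890 eV.
With Z = 1, ΔE = 13.60 × (1/n_f² − 1/n_i²), so 1/n_f² − 1/n_i² = 0.1390.
Trying n_f = 2 gives 1/n_i² = 0.1110, i.e. n_i ≈ 3; this pair matches.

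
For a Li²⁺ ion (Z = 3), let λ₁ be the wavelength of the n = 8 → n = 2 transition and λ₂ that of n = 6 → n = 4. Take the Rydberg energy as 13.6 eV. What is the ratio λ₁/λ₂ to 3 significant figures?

0.148

λ ∝ 1/ΔE ∝ 1/(1/n_f² − 1/n_i²), and the Z² and hc factors cancel in the ratio.
λ₁/λ₂ = (1/4² − 1/6²)/(1/2² − 1/8²) = 0.03472/0.2344 = 0.148.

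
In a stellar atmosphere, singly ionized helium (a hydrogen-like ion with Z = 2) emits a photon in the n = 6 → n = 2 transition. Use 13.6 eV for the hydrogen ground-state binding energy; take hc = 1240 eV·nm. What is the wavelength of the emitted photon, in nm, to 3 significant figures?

103 nm

For Z = 2 the level energies scale as Z², so the effective Rydberg energy is 13.6 × 4 = 54.40 eV.
ΔE = 54.40 × (1/2² − 1/6²) = 54.40 × 0.2222 = 12.09 eV.
λ = hc/ΔE = 1240 / 12.09 = 103 nm.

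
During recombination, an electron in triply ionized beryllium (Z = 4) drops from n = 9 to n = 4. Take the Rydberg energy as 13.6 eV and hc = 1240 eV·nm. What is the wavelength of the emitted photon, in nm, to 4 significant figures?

113.6 nm

For Z = 4 the level energies scale as Z², so the effective Rydberg energy is 13.6 × 16 = 217.6 eV.
ΔE = 217.6 × (1/4² − 1/9²) = 217.6 × 0.05015 = 10.91 eV.
λ = hc/ΔE = 1240 / 10.91 = 113.6 nm.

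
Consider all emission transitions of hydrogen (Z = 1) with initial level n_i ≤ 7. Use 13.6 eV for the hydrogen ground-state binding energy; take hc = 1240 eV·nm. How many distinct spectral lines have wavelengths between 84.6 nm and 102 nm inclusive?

4

Enumerate all n_i → n_f pairs with 1 ≤ n_f < n_i ≤ 7 and compute λ = 1240 / [13.6·1·(1/n_f² − 1/n_i²)].
Lines falling in [84.6, 102] nm: 7→1 (93.08 nm), 6→1 (93.78 nm), 5→1 (94.98 nm), 4→1 (97.25 nm).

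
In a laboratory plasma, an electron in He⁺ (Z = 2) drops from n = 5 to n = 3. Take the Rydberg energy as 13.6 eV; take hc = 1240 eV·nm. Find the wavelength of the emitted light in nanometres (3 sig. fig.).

321 nm

For Z = 2 the level energies scale as Z², so the effective Rydberg energy is 13.6 × 4 = 54.40 eV.
ΔE = 54.40 × (1/3² − 1/5²) = 54.40 × 0.07111 = 3.868 eV.
λ = hc/ΔE = 1240 / 3.868 = 321 nm.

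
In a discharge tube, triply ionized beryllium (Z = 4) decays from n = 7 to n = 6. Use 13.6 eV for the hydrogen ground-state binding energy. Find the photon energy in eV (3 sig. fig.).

The Bohr energies scale as Z², so for Z = 4: E_n = −217.6/n² eV.
E_7 = −217.6/49 = −4.441 eV and E_6 = −217.6/36 = −6.044 eV.
The photon energy is |E_7 − E_6| = 1.60 eV.

1.60 eV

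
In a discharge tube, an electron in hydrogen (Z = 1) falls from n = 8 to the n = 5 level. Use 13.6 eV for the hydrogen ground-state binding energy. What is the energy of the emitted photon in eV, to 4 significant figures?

0.3315 eV

E_8 = −13.60/64 = −0.2125 eV and E_5 = −13.60/25 = −0.5440 eV.
The photon energy is |E_8 − E_5| = 0.3315 eV.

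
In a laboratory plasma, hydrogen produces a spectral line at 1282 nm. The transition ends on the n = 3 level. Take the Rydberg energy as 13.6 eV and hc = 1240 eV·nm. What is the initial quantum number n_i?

The photon energy is ΔE = hc/λ = 1240 / 1282 = 0.9672 eV.
With Z = 1, ΔE = 13.60 × (1/n_f² − 1/n_i²), so 1/n_f² − 1/n_i² = 0.07112.
With n_f = 3: 1/n_i² = 1/9 − 0.07112 = 0.03999, so n_i ≈ 5.00.

n_i = 5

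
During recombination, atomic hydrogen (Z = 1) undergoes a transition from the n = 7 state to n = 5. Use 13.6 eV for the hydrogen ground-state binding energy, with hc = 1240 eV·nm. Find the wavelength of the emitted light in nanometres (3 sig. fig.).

4650 nm

ΔE = 13.60 × (1/5² − 1/7²) = 13.60 × 0.01959 = 0.2664 eV.
λ = hc/ΔE = 1240 / 0.2664 = 4650 nm.
This line belongs to the Pfund series.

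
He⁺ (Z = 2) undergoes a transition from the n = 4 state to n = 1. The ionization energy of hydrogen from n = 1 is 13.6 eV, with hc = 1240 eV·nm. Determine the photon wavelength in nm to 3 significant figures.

For Z = 2 the level energies scale as Z², so the effective Rydberg energy is 13.6 × 4 = 54.40 eV.
ΔE = 54.40 × (1/1² − 1/4²) = 54.40 × 0.9375 = 51.00 eV.
λ = hc/ΔE = 1240 / 51.00 = 24.3 nm.

24.3 nm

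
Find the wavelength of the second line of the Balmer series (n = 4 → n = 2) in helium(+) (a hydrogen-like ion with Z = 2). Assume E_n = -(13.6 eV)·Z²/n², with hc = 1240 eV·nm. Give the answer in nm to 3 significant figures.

122 nm

The Balmer series terminates on n_f = 2; the second line has n_i = 2+2 = 4.
ΔE = 54.40 × (1/2² − 1/4²) = 10.20 eV.
λ = 1240 / 10.20 = 122 nm.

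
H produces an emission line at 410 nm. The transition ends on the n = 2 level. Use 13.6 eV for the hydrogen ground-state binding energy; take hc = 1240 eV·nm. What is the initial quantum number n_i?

n_i = 6

The photon energy is ΔE = hc/λ = 1240 / 410 = 3.024 eV.
With Z = 1, ΔE = 13.60 × (1/n_f² − 1/n_i²), so 1/n_f² − 1/n_i² = 0.2224.
With n_f = 2: 1/n_i² = 1/4 − 0.2224 = 0.02762, so n_i ≈ 6.02.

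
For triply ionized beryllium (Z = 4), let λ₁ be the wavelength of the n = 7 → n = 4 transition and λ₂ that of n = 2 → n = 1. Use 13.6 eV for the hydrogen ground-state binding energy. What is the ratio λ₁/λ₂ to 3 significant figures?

λ ∝ 1/ΔE ∝ 1/(1/n_f² − 1/n_i²), and the Z² and hc factors cancel in the ratio.
λ₁/λ₂ = (1/1² − 1/2²)/(1/4² − 1/7²) = 0.7500/0.04209 = 17.8.

17.8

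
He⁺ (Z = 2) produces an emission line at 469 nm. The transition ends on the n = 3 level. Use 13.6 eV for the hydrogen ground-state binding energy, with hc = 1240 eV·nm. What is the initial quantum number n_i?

n_i = 4

The photon energy is ΔE = hc/λ = 1240 / 469 = 2.644 eV.
With Z = 2, ΔE = 54.40 × (1/n_f² − 1/n_i²), so 1/n_f² − 1/n_i² = 0.04860.
With n_f = 3: 1/n_i² = 1/9 − 0.04860 = 0.06251, so n_i ≈ 4.00.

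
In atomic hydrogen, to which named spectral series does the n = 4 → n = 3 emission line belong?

Paschen

The series is set by the lower level: n_f = 3 is the Paschen series.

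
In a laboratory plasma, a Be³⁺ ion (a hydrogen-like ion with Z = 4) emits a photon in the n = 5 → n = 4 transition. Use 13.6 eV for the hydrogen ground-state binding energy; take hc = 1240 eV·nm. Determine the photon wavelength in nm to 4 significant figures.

For Z = 4 the level energies scale as Z², so the effective Rydberg energy is 13.6 × 16 = 217.6 eV.
ΔE = 217.6 × (1/4² − 1/5²) = 217.6 × 0.02250 = 4.896 eV.
λ = hc/ΔE = 1240 / 4.896 = 253.3 nm.

253.3 nm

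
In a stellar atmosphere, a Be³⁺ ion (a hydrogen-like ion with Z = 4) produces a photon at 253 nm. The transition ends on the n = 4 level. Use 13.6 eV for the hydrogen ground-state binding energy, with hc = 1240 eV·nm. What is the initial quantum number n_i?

The photon energy is ΔE = hc/λ = 1240 / 253 = 4.901 eV.
With Z = 4, ΔE = 217.6 × (1/n_f² − 1/n_i²), so 1/n_f² − 1/n_i² = 0.02252.
With n_f = 4: 1/n_i² = 1/16 − 0.02252 = 0.03998, so n_i ≈ 5.00.

n_i = 5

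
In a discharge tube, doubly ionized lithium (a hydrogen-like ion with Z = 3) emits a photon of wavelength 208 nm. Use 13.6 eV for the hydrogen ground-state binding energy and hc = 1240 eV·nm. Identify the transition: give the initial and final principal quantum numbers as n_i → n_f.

n_i = 4, n_f = 3

The photon energy is ΔE = hc/λ = 1240 / 208 = 5.962 eV.
With Z = 3, ΔE = 122.4 × (1/n_f² − 1/n_i²), so 1/n_f² − 1/n_i² = 0.04871.
Trying n_f = 3 gives 1/n_i² = 0.06241, i.e. n_i ≈ 4; this pair matches.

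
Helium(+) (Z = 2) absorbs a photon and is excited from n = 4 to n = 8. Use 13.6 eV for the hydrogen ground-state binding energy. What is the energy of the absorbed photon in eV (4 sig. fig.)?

2.550 eV

The Bohr energies scale as Z², so for Z = 2: E_n = −54.40/n² eV.
E_8 = −54.40/64 = −0.8500 eV and E_4 = −54.40/16 = −3.400 eV.
The photon energy is |E_8 − E_4| = 2.550 eV.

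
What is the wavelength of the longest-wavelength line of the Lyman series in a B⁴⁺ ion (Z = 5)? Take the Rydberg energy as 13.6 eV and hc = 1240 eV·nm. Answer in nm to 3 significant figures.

The Lyman series terminates on n_f = 1; the first line has n_i = 1+1 = 2.
ΔE = 340.0 × (1/1² − 1/2²) = 255.0 eV.
λ = 1240 / 255.0 = 4.86 nm.

4.86 nm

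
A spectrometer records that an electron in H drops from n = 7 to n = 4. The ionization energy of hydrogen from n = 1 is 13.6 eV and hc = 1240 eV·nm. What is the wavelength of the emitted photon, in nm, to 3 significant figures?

ΔE = 13.60 × (1/4² − 1/7²) = 13.60 × 0.04209 = 0.5724 eV.
λ = hc/ΔE = 1240 / 0.5724 = 2170 nm.
This line belongs to the Brackett series.

2170 nm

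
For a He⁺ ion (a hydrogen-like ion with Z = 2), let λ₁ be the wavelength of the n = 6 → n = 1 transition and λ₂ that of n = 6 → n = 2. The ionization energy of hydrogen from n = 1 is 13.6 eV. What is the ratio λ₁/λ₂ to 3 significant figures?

λ ∝ 1/ΔE ∝ 1/(1/n_f² − 1/n_i²), and the Z² and hc factors cancel in the ratio.
λ₁/λ₂ = (1/2² − 1/6²)/(1/1² − 1/6²) = 0.2222/0.9722 = 0.229.

0.229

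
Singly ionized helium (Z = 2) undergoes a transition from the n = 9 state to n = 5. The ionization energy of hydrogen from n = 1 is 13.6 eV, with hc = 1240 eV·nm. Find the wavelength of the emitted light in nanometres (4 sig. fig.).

For Z = 2 the level energies scale as Z², so the effective Rydberg energy is 13.6 × 4 = 54.40 eV.
ΔE = 54.40 × (1/5² − 1/9²) = 54.40 × 0.02765 = 1.504 eV.
λ = hc/ΔE = 1240 / 1.504 = 824.3 nm.

824.3 nm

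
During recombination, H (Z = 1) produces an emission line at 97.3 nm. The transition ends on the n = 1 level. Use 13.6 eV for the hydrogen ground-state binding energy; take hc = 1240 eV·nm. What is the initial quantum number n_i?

n_i = 4

The photon energy is ΔE = hc/λ = 1240 / 97.3 = 12.74 eV.
With Z = 1, ΔE = 13.60 × (1/n_f² − 1/n_i²), so 1/n_f² − 1/n_i² = 0.9371.
With n_f = 1: 1/n_i² = 1/1 − 0.9371 = 0.06293, so n_i ≈ 3.99.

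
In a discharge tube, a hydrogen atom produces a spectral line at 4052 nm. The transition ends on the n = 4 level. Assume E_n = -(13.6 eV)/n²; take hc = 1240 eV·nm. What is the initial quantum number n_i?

n_i = 5

The photon energy is ΔE = hc/λ = 1240 / 4052 = 0.3060 eV.
With Z = 1, ΔE = 13.60 × (1/n_f² − 1/n_i²), so 1/n_f² − 1/n_i² = 0.02250.
With n_f = 4: 1/n_i² = 1/16 − 0.02250 = 0.04000, so n_i ≈ 5.00.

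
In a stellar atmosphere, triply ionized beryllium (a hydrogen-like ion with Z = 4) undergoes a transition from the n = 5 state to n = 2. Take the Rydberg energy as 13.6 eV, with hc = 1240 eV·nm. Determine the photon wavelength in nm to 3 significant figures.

For Z = 4 the level energies scale as Z², so the effective Rydberg energy is 13.6 × 16 = 217.6 eV.
ΔE = 217.6 × (1/2² − 1/5²) = 217.6 × 0.2100 = 45.70 eV.
λ = hc/ΔE = 1240 / 45.70 = 27.1 nm.

27.1 nm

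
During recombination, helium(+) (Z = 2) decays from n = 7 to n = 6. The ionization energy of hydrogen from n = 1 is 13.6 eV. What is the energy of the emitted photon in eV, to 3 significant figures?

0.401 eV

The Bohr energies scale as Z², so for Z = 2: E_n = −54.40/n² eV.
E_7 = −54.40/49 = −1.110 eV and E_6 = −54.40/36 = −1.511 eV.
The photon energy is |E_7 − E_6| = 0.401 eV.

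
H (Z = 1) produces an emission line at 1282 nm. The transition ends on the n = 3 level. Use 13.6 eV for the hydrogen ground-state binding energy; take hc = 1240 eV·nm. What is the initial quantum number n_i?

The photon energy is ΔE = hc/λ = 1240 / 1282 = 0.9672 eV.
With Z = 1, ΔE = 13.60 × (1/n_f² − 1/n_i²), so 1/n_f² − 1/n_i² = 0.07112.
With n_f = 3: 1/n_i² = 1/9 − 0.07112 = 0.03999, so n_i ≈ 5.00.

n_i = 5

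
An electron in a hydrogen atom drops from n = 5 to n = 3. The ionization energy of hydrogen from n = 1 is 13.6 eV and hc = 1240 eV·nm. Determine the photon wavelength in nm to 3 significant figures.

1280 nm

ΔE = 13.60 × (1/3² − 1/5²) = 13.60 × 0.07111 = 0.9671 eV.
λ = hc/ΔE = 1240 / 0.9671 = 1280 nm.
This line belongs to the Paschen series.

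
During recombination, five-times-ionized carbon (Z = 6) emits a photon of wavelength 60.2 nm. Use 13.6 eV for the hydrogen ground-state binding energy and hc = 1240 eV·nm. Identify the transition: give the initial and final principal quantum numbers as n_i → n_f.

The photon energy is ΔE = hc/λ = 1240 / 60.2 = 20.60 eV.
With Z = 6, ΔE = 489.6 × (1/n_f² − 1/n_i²), so 1/n_f² − 1/n_i² = 0.04207.
Trying n_f = 4 gives 1/n_i² = 0.02043, i.e. n_i ≈ 7; this pair matches.

n_i = 7, n_f = 4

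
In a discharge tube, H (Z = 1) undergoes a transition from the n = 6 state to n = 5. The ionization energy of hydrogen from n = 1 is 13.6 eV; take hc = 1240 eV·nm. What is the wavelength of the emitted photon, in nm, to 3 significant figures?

7460 nm

ΔE = 13.60 × (1/5² − 1/6²) = 13.60 × 0.01222 = 0.1662 eV.
λ = hc/ΔE = 1240 / 0.1662 = 7460 nm.
This line belongs to the Pfund series.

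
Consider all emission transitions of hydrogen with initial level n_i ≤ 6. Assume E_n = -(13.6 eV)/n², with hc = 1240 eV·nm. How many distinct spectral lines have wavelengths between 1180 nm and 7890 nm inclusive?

Enumerate all n_i → n_f pairs with 1 ≤ n_f < n_i ≤ 6 and compute λ = 1240 / [13.6·1·(1/n_f² − 1/n_i²)].
Lines falling in [1180, 7890] nm: 5→3 (1282 nm), 4→3 (1876 nm), 6→4 (2626 nm), 5→4 (4052 nm), 6→5 (7460 nm).

5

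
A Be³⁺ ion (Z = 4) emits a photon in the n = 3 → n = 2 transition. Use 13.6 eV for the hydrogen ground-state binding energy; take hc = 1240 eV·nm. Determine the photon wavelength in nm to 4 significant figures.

41.03 nm

For Z = 4 the level energies scale as Z², so the effective Rydberg energy is 13.6 × 16 = 217.6 eV.
ΔE = 217.6 × (1/2² − 1/3²) = 217.6 × 0.1389 = 30.22 eV.
λ = hc/ΔE = 1240 / 30.22 = 41.03 nm.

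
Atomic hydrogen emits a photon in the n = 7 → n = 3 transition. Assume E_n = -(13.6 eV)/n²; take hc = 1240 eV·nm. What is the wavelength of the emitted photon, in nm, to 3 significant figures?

ΔE = 13.60 × (1/3² − 1/7²) = 13.60 × 0.09070 = 1.234 eV.
λ = hc/ΔE = 1240 / 1.234 = 1010 nm.

1010 nm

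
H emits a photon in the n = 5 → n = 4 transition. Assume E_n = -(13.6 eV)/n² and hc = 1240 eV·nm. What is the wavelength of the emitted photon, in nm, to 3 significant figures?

4050 nm

ΔE = 13.60 × (1/4² − 1/5²) = 13.60 × 0.02250 = 0.3060 eV.
λ = hc/ΔE = 1240 / 0.3060 = 4050 nm.
This line belongs to the Brackett series.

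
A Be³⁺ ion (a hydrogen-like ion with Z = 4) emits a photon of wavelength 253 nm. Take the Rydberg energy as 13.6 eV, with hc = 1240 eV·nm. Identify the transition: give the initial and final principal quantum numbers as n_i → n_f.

n_i = 5, n_f = 4

The photon energy is ΔE = hc/λ = 1240 / 253 = 4.901 eV.
With Z = 4, ΔE = 217.6 × (1/n_f² − 1/n_i²), so 1/n_f² − 1/n_i² = 0.02252.
Trying n_f = 4 gives 1/n_i² = 0.03998, i.e. n_i ≈ 5; this pair matches.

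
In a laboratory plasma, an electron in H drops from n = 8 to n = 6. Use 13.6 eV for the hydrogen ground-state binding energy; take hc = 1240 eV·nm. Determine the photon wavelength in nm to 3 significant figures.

ΔE = 13.60 × (1/6² − 1/8²) = 13.60 × 0.01215 = 0.1653 eV.
λ = hc/ΔE = 1240 / 0.1653 = 7500 nm.

7500 nm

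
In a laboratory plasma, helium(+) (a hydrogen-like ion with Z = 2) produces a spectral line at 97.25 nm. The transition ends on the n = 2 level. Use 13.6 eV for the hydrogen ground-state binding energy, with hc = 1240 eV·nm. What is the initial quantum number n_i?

The photon energy is ΔE = hc/λ = 1240 / 97.25 = 12.75 eV.
With Z = 2, ΔE = 54.40 × (1/n_f² − 1/n_i²), so 1/n_f² − 1/n_i² = 0.2344.
With n_f = 2: 1/n_i² = 1/4 − 0.2344 = 0.01561, so n_i ≈ 8.00.

n_i = 8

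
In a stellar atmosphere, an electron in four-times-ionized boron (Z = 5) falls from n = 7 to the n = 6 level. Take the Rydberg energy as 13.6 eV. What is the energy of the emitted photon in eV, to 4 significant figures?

2.506 eV

The Bohr energies scale as Z², so for Z = 5: E_n = −340.0/n² eV.
E_7 = −340.0/49 = −6.939 eV and E_6 = −340.0/36 = −9.444 eV.
The photon energy is |E_7 − E_6| = 2.506 eV.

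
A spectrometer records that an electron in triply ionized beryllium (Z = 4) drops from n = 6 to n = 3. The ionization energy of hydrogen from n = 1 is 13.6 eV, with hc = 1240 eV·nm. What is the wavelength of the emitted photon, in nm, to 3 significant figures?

For Z = 4 the level energies scale as Z², so the effective Rydberg energy is 13.6 × 16 = 217.6 eV.
ΔE = 217.6 × (1/3² − 1/6²) = 217.6 × 0.08333 = 18.13 eV.
λ = hc/ΔE = 1240 / 18.13 = 68.4 nm.

68.4 nm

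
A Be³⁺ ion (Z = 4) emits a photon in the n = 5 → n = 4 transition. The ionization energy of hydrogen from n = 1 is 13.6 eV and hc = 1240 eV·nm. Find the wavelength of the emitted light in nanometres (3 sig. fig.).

253 nm

For Z = 4 the level energies scale as Z², so the effective Rydberg energy is 13.6 × 16 = 217.6 eV.
ΔE = 217.6 × (1/4² − 1/5²) = 217.6 × 0.02250 = 4.896 eV.
λ = hc/ΔE = 1240 / 4.896 = 253 nm.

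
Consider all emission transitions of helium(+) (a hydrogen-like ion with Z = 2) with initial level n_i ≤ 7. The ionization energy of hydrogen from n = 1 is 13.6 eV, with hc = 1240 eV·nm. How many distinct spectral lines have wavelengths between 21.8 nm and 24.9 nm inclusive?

Enumerate all n_i → n_f pairs with 1 ≤ n_f < n_i ≤ 7 and compute λ = 1240 / [13.6·4·(1/n_f² − 1/n_i²)].
Lines falling in [21.8, 24.9] nm: 7→1 (23.27 nm), 6→1 (23.45 nm), 5→1 (23.74 nm), 4→1 (24.31 nm).

4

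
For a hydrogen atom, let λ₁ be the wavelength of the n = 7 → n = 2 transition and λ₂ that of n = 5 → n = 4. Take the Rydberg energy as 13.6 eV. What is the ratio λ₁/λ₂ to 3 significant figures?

λ ∝ 1/ΔE ∝ 1/(1/n_f² − 1/n_i²), and the Z² and hc factors cancel in the ratio.
λ₁/λ₂ = (1/4² − 1/5²)/(1/2² − 1/7²) = 0.02250/0.2296 = 0.0980.

0.0980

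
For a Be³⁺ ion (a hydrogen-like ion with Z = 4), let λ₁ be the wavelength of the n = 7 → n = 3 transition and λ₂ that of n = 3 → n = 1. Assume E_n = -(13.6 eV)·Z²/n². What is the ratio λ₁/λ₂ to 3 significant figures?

λ ∝ 1/ΔE ∝ 1/(1/n_f² − 1/n_i²), and the Z² and hc factors cancel in the ratio.
λ₁/λ₂ = (1/1² − 1/3²)/(1/3² − 1/7²) = 0.8889/0.09070 = 9.80.

9.80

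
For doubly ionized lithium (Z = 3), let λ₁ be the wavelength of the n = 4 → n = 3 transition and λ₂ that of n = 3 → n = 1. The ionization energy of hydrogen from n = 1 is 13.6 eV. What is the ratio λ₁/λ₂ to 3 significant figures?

18.3

λ ∝ 1/ΔE ∝ 1/(1/n_f² − 1/n_i²), and the Z² and hc factors cancel in the ratio.
λ₁/λ₂ = (1/1² − 1/3²)/(1/3² − 1/4²) = 0.8889/0.04861 = 18.3.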